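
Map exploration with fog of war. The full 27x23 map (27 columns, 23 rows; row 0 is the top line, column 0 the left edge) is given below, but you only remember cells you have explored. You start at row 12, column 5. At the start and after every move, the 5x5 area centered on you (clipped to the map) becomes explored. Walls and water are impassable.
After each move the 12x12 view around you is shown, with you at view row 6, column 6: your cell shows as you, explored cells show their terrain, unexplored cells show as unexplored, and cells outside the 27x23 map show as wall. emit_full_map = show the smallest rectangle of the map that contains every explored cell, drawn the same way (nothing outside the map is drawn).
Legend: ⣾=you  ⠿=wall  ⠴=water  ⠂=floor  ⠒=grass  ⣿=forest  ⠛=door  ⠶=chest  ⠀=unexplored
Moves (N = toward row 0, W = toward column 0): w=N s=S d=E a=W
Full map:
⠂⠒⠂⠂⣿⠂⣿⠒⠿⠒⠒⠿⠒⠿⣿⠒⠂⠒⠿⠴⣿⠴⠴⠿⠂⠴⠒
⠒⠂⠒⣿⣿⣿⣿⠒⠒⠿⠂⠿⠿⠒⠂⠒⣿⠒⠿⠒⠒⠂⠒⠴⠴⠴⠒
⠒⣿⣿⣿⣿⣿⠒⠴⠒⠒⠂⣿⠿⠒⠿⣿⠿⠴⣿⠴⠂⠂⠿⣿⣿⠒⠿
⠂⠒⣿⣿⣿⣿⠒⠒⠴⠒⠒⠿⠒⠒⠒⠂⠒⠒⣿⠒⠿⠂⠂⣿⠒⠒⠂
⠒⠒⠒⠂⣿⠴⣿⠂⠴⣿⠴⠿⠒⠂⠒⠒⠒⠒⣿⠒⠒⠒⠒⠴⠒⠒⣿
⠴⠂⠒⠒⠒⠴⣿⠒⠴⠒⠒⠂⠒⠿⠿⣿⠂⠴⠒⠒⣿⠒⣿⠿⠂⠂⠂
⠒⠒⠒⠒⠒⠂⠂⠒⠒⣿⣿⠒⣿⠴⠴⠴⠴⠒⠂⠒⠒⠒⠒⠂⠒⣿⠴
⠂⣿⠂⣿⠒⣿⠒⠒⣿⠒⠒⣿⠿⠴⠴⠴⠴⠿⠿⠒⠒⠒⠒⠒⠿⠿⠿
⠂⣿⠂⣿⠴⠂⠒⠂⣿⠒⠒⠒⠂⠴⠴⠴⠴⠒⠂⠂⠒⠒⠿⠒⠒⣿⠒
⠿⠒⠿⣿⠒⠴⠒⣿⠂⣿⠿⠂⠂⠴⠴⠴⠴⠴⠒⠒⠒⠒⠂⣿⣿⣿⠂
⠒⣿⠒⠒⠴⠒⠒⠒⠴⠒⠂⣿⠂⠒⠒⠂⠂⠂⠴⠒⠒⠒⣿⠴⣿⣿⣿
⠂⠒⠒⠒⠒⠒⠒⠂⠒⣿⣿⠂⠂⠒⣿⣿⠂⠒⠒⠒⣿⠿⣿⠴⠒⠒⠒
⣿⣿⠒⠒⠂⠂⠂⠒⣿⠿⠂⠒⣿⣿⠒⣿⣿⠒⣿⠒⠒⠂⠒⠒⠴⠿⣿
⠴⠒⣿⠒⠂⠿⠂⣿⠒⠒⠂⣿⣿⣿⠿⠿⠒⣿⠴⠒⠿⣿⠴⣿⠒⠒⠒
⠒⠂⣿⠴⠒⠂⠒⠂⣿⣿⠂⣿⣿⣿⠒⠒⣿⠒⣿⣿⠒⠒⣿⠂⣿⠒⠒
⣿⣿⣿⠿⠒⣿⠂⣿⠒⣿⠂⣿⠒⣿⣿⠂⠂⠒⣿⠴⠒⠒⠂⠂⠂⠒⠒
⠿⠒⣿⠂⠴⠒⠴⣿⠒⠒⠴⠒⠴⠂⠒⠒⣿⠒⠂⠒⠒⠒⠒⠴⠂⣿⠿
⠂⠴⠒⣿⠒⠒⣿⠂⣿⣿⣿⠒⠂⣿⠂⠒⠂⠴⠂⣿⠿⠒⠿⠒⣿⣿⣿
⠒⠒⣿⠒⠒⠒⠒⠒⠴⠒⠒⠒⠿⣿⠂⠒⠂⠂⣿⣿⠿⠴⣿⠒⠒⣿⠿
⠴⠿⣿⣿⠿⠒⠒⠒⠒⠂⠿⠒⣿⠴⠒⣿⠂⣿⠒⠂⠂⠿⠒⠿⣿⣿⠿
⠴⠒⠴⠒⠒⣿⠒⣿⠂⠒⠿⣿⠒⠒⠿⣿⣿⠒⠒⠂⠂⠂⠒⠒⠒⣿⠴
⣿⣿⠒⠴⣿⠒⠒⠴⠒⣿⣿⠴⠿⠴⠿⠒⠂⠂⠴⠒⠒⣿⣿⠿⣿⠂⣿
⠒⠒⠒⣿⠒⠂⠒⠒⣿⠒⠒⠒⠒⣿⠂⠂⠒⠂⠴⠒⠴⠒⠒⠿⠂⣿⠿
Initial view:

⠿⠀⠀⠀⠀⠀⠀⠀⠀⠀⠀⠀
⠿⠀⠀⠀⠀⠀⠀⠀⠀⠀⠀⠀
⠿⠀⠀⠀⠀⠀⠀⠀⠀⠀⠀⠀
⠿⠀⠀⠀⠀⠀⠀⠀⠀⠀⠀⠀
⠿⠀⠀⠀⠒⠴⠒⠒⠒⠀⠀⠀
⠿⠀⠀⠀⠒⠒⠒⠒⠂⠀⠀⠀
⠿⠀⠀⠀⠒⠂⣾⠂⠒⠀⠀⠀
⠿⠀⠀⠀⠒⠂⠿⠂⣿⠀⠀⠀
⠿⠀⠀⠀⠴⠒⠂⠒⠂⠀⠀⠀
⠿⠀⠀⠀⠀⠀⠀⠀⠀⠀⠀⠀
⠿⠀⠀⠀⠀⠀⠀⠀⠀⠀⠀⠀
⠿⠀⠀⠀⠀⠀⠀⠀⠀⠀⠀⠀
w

⠿⠀⠀⠀⠀⠀⠀⠀⠀⠀⠀⠀
⠿⠀⠀⠀⠀⠀⠀⠀⠀⠀⠀⠀
⠿⠀⠀⠀⠀⠀⠀⠀⠀⠀⠀⠀
⠿⠀⠀⠀⠀⠀⠀⠀⠀⠀⠀⠀
⠿⠀⠀⠀⣿⠒⠴⠒⣿⠀⠀⠀
⠿⠀⠀⠀⠒⠴⠒⠒⠒⠀⠀⠀
⠿⠀⠀⠀⠒⠒⣾⠒⠂⠀⠀⠀
⠿⠀⠀⠀⠒⠂⠂⠂⠒⠀⠀⠀
⠿⠀⠀⠀⠒⠂⠿⠂⣿⠀⠀⠀
⠿⠀⠀⠀⠴⠒⠂⠒⠂⠀⠀⠀
⠿⠀⠀⠀⠀⠀⠀⠀⠀⠀⠀⠀
⠿⠀⠀⠀⠀⠀⠀⠀⠀⠀⠀⠀

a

⠿⠿⠀⠀⠀⠀⠀⠀⠀⠀⠀⠀
⠿⠿⠀⠀⠀⠀⠀⠀⠀⠀⠀⠀
⠿⠿⠀⠀⠀⠀⠀⠀⠀⠀⠀⠀
⠿⠿⠀⠀⠀⠀⠀⠀⠀⠀⠀⠀
⠿⠿⠀⠀⠿⣿⠒⠴⠒⣿⠀⠀
⠿⠿⠀⠀⠒⠒⠴⠒⠒⠒⠀⠀
⠿⠿⠀⠀⠒⠒⣾⠒⠒⠂⠀⠀
⠿⠿⠀⠀⠒⠒⠂⠂⠂⠒⠀⠀
⠿⠿⠀⠀⣿⠒⠂⠿⠂⣿⠀⠀
⠿⠿⠀⠀⠀⠴⠒⠂⠒⠂⠀⠀
⠿⠿⠀⠀⠀⠀⠀⠀⠀⠀⠀⠀
⠿⠿⠀⠀⠀⠀⠀⠀⠀⠀⠀⠀

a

⠿⠿⠿⠀⠀⠀⠀⠀⠀⠀⠀⠀
⠿⠿⠿⠀⠀⠀⠀⠀⠀⠀⠀⠀
⠿⠿⠿⠀⠀⠀⠀⠀⠀⠀⠀⠀
⠿⠿⠿⠀⠀⠀⠀⠀⠀⠀⠀⠀
⠿⠿⠿⠀⠒⠿⣿⠒⠴⠒⣿⠀
⠿⠿⠿⠀⣿⠒⠒⠴⠒⠒⠒⠀
⠿⠿⠿⠀⠒⠒⣾⠒⠒⠒⠂⠀
⠿⠿⠿⠀⣿⠒⠒⠂⠂⠂⠒⠀
⠿⠿⠿⠀⠒⣿⠒⠂⠿⠂⣿⠀
⠿⠿⠿⠀⠀⠀⠴⠒⠂⠒⠂⠀
⠿⠿⠿⠀⠀⠀⠀⠀⠀⠀⠀⠀
⠿⠿⠿⠀⠀⠀⠀⠀⠀⠀⠀⠀

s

⠿⠿⠿⠀⠀⠀⠀⠀⠀⠀⠀⠀
⠿⠿⠿⠀⠀⠀⠀⠀⠀⠀⠀⠀
⠿⠿⠿⠀⠀⠀⠀⠀⠀⠀⠀⠀
⠿⠿⠿⠀⠒⠿⣿⠒⠴⠒⣿⠀
⠿⠿⠿⠀⣿⠒⠒⠴⠒⠒⠒⠀
⠿⠿⠿⠀⠒⠒⠒⠒⠒⠒⠂⠀
⠿⠿⠿⠀⣿⠒⣾⠂⠂⠂⠒⠀
⠿⠿⠿⠀⠒⣿⠒⠂⠿⠂⣿⠀
⠿⠿⠿⠀⠂⣿⠴⠒⠂⠒⠂⠀
⠿⠿⠿⠀⠀⠀⠀⠀⠀⠀⠀⠀
⠿⠿⠿⠀⠀⠀⠀⠀⠀⠀⠀⠀
⠿⠿⠿⠀⠀⠀⠀⠀⠀⠀⠀⠀

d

⠿⠿⠀⠀⠀⠀⠀⠀⠀⠀⠀⠀
⠿⠿⠀⠀⠀⠀⠀⠀⠀⠀⠀⠀
⠿⠿⠀⠀⠀⠀⠀⠀⠀⠀⠀⠀
⠿⠿⠀⠒⠿⣿⠒⠴⠒⣿⠀⠀
⠿⠿⠀⣿⠒⠒⠴⠒⠒⠒⠀⠀
⠿⠿⠀⠒⠒⠒⠒⠒⠒⠂⠀⠀
⠿⠿⠀⣿⠒⠒⣾⠂⠂⠒⠀⠀
⠿⠿⠀⠒⣿⠒⠂⠿⠂⣿⠀⠀
⠿⠿⠀⠂⣿⠴⠒⠂⠒⠂⠀⠀
⠿⠿⠀⠀⠀⠀⠀⠀⠀⠀⠀⠀
⠿⠿⠀⠀⠀⠀⠀⠀⠀⠀⠀⠀
⠿⠿⠀⠀⠀⠀⠀⠀⠀⠀⠀⠀

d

⠿⠀⠀⠀⠀⠀⠀⠀⠀⠀⠀⠀
⠿⠀⠀⠀⠀⠀⠀⠀⠀⠀⠀⠀
⠿⠀⠀⠀⠀⠀⠀⠀⠀⠀⠀⠀
⠿⠀⠒⠿⣿⠒⠴⠒⣿⠀⠀⠀
⠿⠀⣿⠒⠒⠴⠒⠒⠒⠀⠀⠀
⠿⠀⠒⠒⠒⠒⠒⠒⠂⠀⠀⠀
⠿⠀⣿⠒⠒⠂⣾⠂⠒⠀⠀⠀
⠿⠀⠒⣿⠒⠂⠿⠂⣿⠀⠀⠀
⠿⠀⠂⣿⠴⠒⠂⠒⠂⠀⠀⠀
⠿⠀⠀⠀⠀⠀⠀⠀⠀⠀⠀⠀
⠿⠀⠀⠀⠀⠀⠀⠀⠀⠀⠀⠀
⠿⠀⠀⠀⠀⠀⠀⠀⠀⠀⠀⠀

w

⠿⠀⠀⠀⠀⠀⠀⠀⠀⠀⠀⠀
⠿⠀⠀⠀⠀⠀⠀⠀⠀⠀⠀⠀
⠿⠀⠀⠀⠀⠀⠀⠀⠀⠀⠀⠀
⠿⠀⠀⠀⠀⠀⠀⠀⠀⠀⠀⠀
⠿⠀⠒⠿⣿⠒⠴⠒⣿⠀⠀⠀
⠿⠀⣿⠒⠒⠴⠒⠒⠒⠀⠀⠀
⠿⠀⠒⠒⠒⠒⣾⠒⠂⠀⠀⠀
⠿⠀⣿⠒⠒⠂⠂⠂⠒⠀⠀⠀
⠿⠀⠒⣿⠒⠂⠿⠂⣿⠀⠀⠀
⠿⠀⠂⣿⠴⠒⠂⠒⠂⠀⠀⠀
⠿⠀⠀⠀⠀⠀⠀⠀⠀⠀⠀⠀
⠿⠀⠀⠀⠀⠀⠀⠀⠀⠀⠀⠀

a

⠿⠿⠀⠀⠀⠀⠀⠀⠀⠀⠀⠀
⠿⠿⠀⠀⠀⠀⠀⠀⠀⠀⠀⠀
⠿⠿⠀⠀⠀⠀⠀⠀⠀⠀⠀⠀
⠿⠿⠀⠀⠀⠀⠀⠀⠀⠀⠀⠀
⠿⠿⠀⠒⠿⣿⠒⠴⠒⣿⠀⠀
⠿⠿⠀⣿⠒⠒⠴⠒⠒⠒⠀⠀
⠿⠿⠀⠒⠒⠒⣾⠒⠒⠂⠀⠀
⠿⠿⠀⣿⠒⠒⠂⠂⠂⠒⠀⠀
⠿⠿⠀⠒⣿⠒⠂⠿⠂⣿⠀⠀
⠿⠿⠀⠂⣿⠴⠒⠂⠒⠂⠀⠀
⠿⠿⠀⠀⠀⠀⠀⠀⠀⠀⠀⠀
⠿⠿⠀⠀⠀⠀⠀⠀⠀⠀⠀⠀

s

⠿⠿⠀⠀⠀⠀⠀⠀⠀⠀⠀⠀
⠿⠿⠀⠀⠀⠀⠀⠀⠀⠀⠀⠀
⠿⠿⠀⠀⠀⠀⠀⠀⠀⠀⠀⠀
⠿⠿⠀⠒⠿⣿⠒⠴⠒⣿⠀⠀
⠿⠿⠀⣿⠒⠒⠴⠒⠒⠒⠀⠀
⠿⠿⠀⠒⠒⠒⠒⠒⠒⠂⠀⠀
⠿⠿⠀⣿⠒⠒⣾⠂⠂⠒⠀⠀
⠿⠿⠀⠒⣿⠒⠂⠿⠂⣿⠀⠀
⠿⠿⠀⠂⣿⠴⠒⠂⠒⠂⠀⠀
⠿⠿⠀⠀⠀⠀⠀⠀⠀⠀⠀⠀
⠿⠿⠀⠀⠀⠀⠀⠀⠀⠀⠀⠀
⠿⠿⠀⠀⠀⠀⠀⠀⠀⠀⠀⠀

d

⠿⠀⠀⠀⠀⠀⠀⠀⠀⠀⠀⠀
⠿⠀⠀⠀⠀⠀⠀⠀⠀⠀⠀⠀
⠿⠀⠀⠀⠀⠀⠀⠀⠀⠀⠀⠀
⠿⠀⠒⠿⣿⠒⠴⠒⣿⠀⠀⠀
⠿⠀⣿⠒⠒⠴⠒⠒⠒⠀⠀⠀
⠿⠀⠒⠒⠒⠒⠒⠒⠂⠀⠀⠀
⠿⠀⣿⠒⠒⠂⣾⠂⠒⠀⠀⠀
⠿⠀⠒⣿⠒⠂⠿⠂⣿⠀⠀⠀
⠿⠀⠂⣿⠴⠒⠂⠒⠂⠀⠀⠀
⠿⠀⠀⠀⠀⠀⠀⠀⠀⠀⠀⠀
⠿⠀⠀⠀⠀⠀⠀⠀⠀⠀⠀⠀
⠿⠀⠀⠀⠀⠀⠀⠀⠀⠀⠀⠀

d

⠀⠀⠀⠀⠀⠀⠀⠀⠀⠀⠀⠀
⠀⠀⠀⠀⠀⠀⠀⠀⠀⠀⠀⠀
⠀⠀⠀⠀⠀⠀⠀⠀⠀⠀⠀⠀
⠀⠒⠿⣿⠒⠴⠒⣿⠀⠀⠀⠀
⠀⣿⠒⠒⠴⠒⠒⠒⠴⠀⠀⠀
⠀⠒⠒⠒⠒⠒⠒⠂⠒⠀⠀⠀
⠀⣿⠒⠒⠂⠂⣾⠒⣿⠀⠀⠀
⠀⠒⣿⠒⠂⠿⠂⣿⠒⠀⠀⠀
⠀⠂⣿⠴⠒⠂⠒⠂⣿⠀⠀⠀
⠀⠀⠀⠀⠀⠀⠀⠀⠀⠀⠀⠀
⠀⠀⠀⠀⠀⠀⠀⠀⠀⠀⠀⠀
⠀⠀⠀⠀⠀⠀⠀⠀⠀⠀⠀⠀

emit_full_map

⠒⠿⣿⠒⠴⠒⣿⠀
⣿⠒⠒⠴⠒⠒⠒⠴
⠒⠒⠒⠒⠒⠒⠂⠒
⣿⠒⠒⠂⠂⣾⠒⣿
⠒⣿⠒⠂⠿⠂⣿⠒
⠂⣿⠴⠒⠂⠒⠂⣿

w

⠀⠀⠀⠀⠀⠀⠀⠀⠀⠀⠀⠀
⠀⠀⠀⠀⠀⠀⠀⠀⠀⠀⠀⠀
⠀⠀⠀⠀⠀⠀⠀⠀⠀⠀⠀⠀
⠀⠀⠀⠀⠀⠀⠀⠀⠀⠀⠀⠀
⠀⠒⠿⣿⠒⠴⠒⣿⠂⠀⠀⠀
⠀⣿⠒⠒⠴⠒⠒⠒⠴⠀⠀⠀
⠀⠒⠒⠒⠒⠒⣾⠂⠒⠀⠀⠀
⠀⣿⠒⠒⠂⠂⠂⠒⣿⠀⠀⠀
⠀⠒⣿⠒⠂⠿⠂⣿⠒⠀⠀⠀
⠀⠂⣿⠴⠒⠂⠒⠂⣿⠀⠀⠀
⠀⠀⠀⠀⠀⠀⠀⠀⠀⠀⠀⠀
⠀⠀⠀⠀⠀⠀⠀⠀⠀⠀⠀⠀

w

⠀⠀⠀⠀⠀⠀⠀⠀⠀⠀⠀⠀
⠀⠀⠀⠀⠀⠀⠀⠀⠀⠀⠀⠀
⠀⠀⠀⠀⠀⠀⠀⠀⠀⠀⠀⠀
⠀⠀⠀⠀⠀⠀⠀⠀⠀⠀⠀⠀
⠀⠀⠀⠀⠴⠂⠒⠂⣿⠀⠀⠀
⠀⠒⠿⣿⠒⠴⠒⣿⠂⠀⠀⠀
⠀⣿⠒⠒⠴⠒⣾⠒⠴⠀⠀⠀
⠀⠒⠒⠒⠒⠒⠒⠂⠒⠀⠀⠀
⠀⣿⠒⠒⠂⠂⠂⠒⣿⠀⠀⠀
⠀⠒⣿⠒⠂⠿⠂⣿⠒⠀⠀⠀
⠀⠂⣿⠴⠒⠂⠒⠂⣿⠀⠀⠀
⠀⠀⠀⠀⠀⠀⠀⠀⠀⠀⠀⠀

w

⠀⠀⠀⠀⠀⠀⠀⠀⠀⠀⠀⠀
⠀⠀⠀⠀⠀⠀⠀⠀⠀⠀⠀⠀
⠀⠀⠀⠀⠀⠀⠀⠀⠀⠀⠀⠀
⠀⠀⠀⠀⠀⠀⠀⠀⠀⠀⠀⠀
⠀⠀⠀⠀⠒⣿⠒⠒⣿⠀⠀⠀
⠀⠀⠀⠀⠴⠂⠒⠂⣿⠀⠀⠀
⠀⠒⠿⣿⠒⠴⣾⣿⠂⠀⠀⠀
⠀⣿⠒⠒⠴⠒⠒⠒⠴⠀⠀⠀
⠀⠒⠒⠒⠒⠒⠒⠂⠒⠀⠀⠀
⠀⣿⠒⠒⠂⠂⠂⠒⣿⠀⠀⠀
⠀⠒⣿⠒⠂⠿⠂⣿⠒⠀⠀⠀
⠀⠂⣿⠴⠒⠂⠒⠂⣿⠀⠀⠀

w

⠀⠀⠀⠀⠀⠀⠀⠀⠀⠀⠀⠀
⠀⠀⠀⠀⠀⠀⠀⠀⠀⠀⠀⠀
⠀⠀⠀⠀⠀⠀⠀⠀⠀⠀⠀⠀
⠀⠀⠀⠀⠀⠀⠀⠀⠀⠀⠀⠀
⠀⠀⠀⠀⠒⠂⠂⠒⠒⠀⠀⠀
⠀⠀⠀⠀⠒⣿⠒⠒⣿⠀⠀⠀
⠀⠀⠀⠀⠴⠂⣾⠂⣿⠀⠀⠀
⠀⠒⠿⣿⠒⠴⠒⣿⠂⠀⠀⠀
⠀⣿⠒⠒⠴⠒⠒⠒⠴⠀⠀⠀
⠀⠒⠒⠒⠒⠒⠒⠂⠒⠀⠀⠀
⠀⣿⠒⠒⠂⠂⠂⠒⣿⠀⠀⠀
⠀⠒⣿⠒⠂⠿⠂⣿⠒⠀⠀⠀

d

⠀⠀⠀⠀⠀⠀⠀⠀⠀⠀⠀⠀
⠀⠀⠀⠀⠀⠀⠀⠀⠀⠀⠀⠀
⠀⠀⠀⠀⠀⠀⠀⠀⠀⠀⠀⠀
⠀⠀⠀⠀⠀⠀⠀⠀⠀⠀⠀⠀
⠀⠀⠀⠒⠂⠂⠒⠒⣿⠀⠀⠀
⠀⠀⠀⠒⣿⠒⠒⣿⠒⠀⠀⠀
⠀⠀⠀⠴⠂⠒⣾⣿⠒⠀⠀⠀
⠒⠿⣿⠒⠴⠒⣿⠂⣿⠀⠀⠀
⣿⠒⠒⠴⠒⠒⠒⠴⠒⠀⠀⠀
⠒⠒⠒⠒⠒⠒⠂⠒⠀⠀⠀⠀
⣿⠒⠒⠂⠂⠂⠒⣿⠀⠀⠀⠀
⠒⣿⠒⠂⠿⠂⣿⠒⠀⠀⠀⠀

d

⠀⠀⠀⠀⠀⠀⠀⠀⠀⠀⠀⠀
⠀⠀⠀⠀⠀⠀⠀⠀⠀⠀⠀⠀
⠀⠀⠀⠀⠀⠀⠀⠀⠀⠀⠀⠀
⠀⠀⠀⠀⠀⠀⠀⠀⠀⠀⠀⠀
⠀⠀⠒⠂⠂⠒⠒⣿⣿⠀⠀⠀
⠀⠀⠒⣿⠒⠒⣿⠒⠒⠀⠀⠀
⠀⠀⠴⠂⠒⠂⣾⠒⠒⠀⠀⠀
⠿⣿⠒⠴⠒⣿⠂⣿⠿⠀⠀⠀
⠒⠒⠴⠒⠒⠒⠴⠒⠂⠀⠀⠀
⠒⠒⠒⠒⠒⠂⠒⠀⠀⠀⠀⠀
⠒⠒⠂⠂⠂⠒⣿⠀⠀⠀⠀⠀
⣿⠒⠂⠿⠂⣿⠒⠀⠀⠀⠀⠀

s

⠀⠀⠀⠀⠀⠀⠀⠀⠀⠀⠀⠀
⠀⠀⠀⠀⠀⠀⠀⠀⠀⠀⠀⠀
⠀⠀⠀⠀⠀⠀⠀⠀⠀⠀⠀⠀
⠀⠀⠒⠂⠂⠒⠒⣿⣿⠀⠀⠀
⠀⠀⠒⣿⠒⠒⣿⠒⠒⠀⠀⠀
⠀⠀⠴⠂⠒⠂⣿⠒⠒⠀⠀⠀
⠿⣿⠒⠴⠒⣿⣾⣿⠿⠀⠀⠀
⠒⠒⠴⠒⠒⠒⠴⠒⠂⠀⠀⠀
⠒⠒⠒⠒⠒⠂⠒⣿⣿⠀⠀⠀
⠒⠒⠂⠂⠂⠒⣿⠀⠀⠀⠀⠀
⣿⠒⠂⠿⠂⣿⠒⠀⠀⠀⠀⠀
⣿⠴⠒⠂⠒⠂⣿⠀⠀⠀⠀⠀

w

⠀⠀⠀⠀⠀⠀⠀⠀⠀⠀⠀⠀
⠀⠀⠀⠀⠀⠀⠀⠀⠀⠀⠀⠀
⠀⠀⠀⠀⠀⠀⠀⠀⠀⠀⠀⠀
⠀⠀⠀⠀⠀⠀⠀⠀⠀⠀⠀⠀
⠀⠀⠒⠂⠂⠒⠒⣿⣿⠀⠀⠀
⠀⠀⠒⣿⠒⠒⣿⠒⠒⠀⠀⠀
⠀⠀⠴⠂⠒⠂⣾⠒⠒⠀⠀⠀
⠿⣿⠒⠴⠒⣿⠂⣿⠿⠀⠀⠀
⠒⠒⠴⠒⠒⠒⠴⠒⠂⠀⠀⠀
⠒⠒⠒⠒⠒⠂⠒⣿⣿⠀⠀⠀
⠒⠒⠂⠂⠂⠒⣿⠀⠀⠀⠀⠀
⣿⠒⠂⠿⠂⣿⠒⠀⠀⠀⠀⠀

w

⠀⠀⠀⠀⠀⠀⠀⠀⠀⠀⠀⠀
⠀⠀⠀⠀⠀⠀⠀⠀⠀⠀⠀⠀
⠀⠀⠀⠀⠀⠀⠀⠀⠀⠀⠀⠀
⠀⠀⠀⠀⠀⠀⠀⠀⠀⠀⠀⠀
⠀⠀⠀⠀⣿⠒⠴⠒⠒⠀⠀⠀
⠀⠀⠒⠂⠂⠒⠒⣿⣿⠀⠀⠀
⠀⠀⠒⣿⠒⠒⣾⠒⠒⠀⠀⠀
⠀⠀⠴⠂⠒⠂⣿⠒⠒⠀⠀⠀
⠿⣿⠒⠴⠒⣿⠂⣿⠿⠀⠀⠀
⠒⠒⠴⠒⠒⠒⠴⠒⠂⠀⠀⠀
⠒⠒⠒⠒⠒⠂⠒⣿⣿⠀⠀⠀
⠒⠒⠂⠂⠂⠒⣿⠀⠀⠀⠀⠀

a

⠀⠀⠀⠀⠀⠀⠀⠀⠀⠀⠀⠀
⠀⠀⠀⠀⠀⠀⠀⠀⠀⠀⠀⠀
⠀⠀⠀⠀⠀⠀⠀⠀⠀⠀⠀⠀
⠀⠀⠀⠀⠀⠀⠀⠀⠀⠀⠀⠀
⠀⠀⠀⠀⠴⣿⠒⠴⠒⠒⠀⠀
⠀⠀⠀⠒⠂⠂⠒⠒⣿⣿⠀⠀
⠀⠀⠀⠒⣿⠒⣾⣿⠒⠒⠀⠀
⠀⠀⠀⠴⠂⠒⠂⣿⠒⠒⠀⠀
⠒⠿⣿⠒⠴⠒⣿⠂⣿⠿⠀⠀
⣿⠒⠒⠴⠒⠒⠒⠴⠒⠂⠀⠀
⠒⠒⠒⠒⠒⠒⠂⠒⣿⣿⠀⠀
⣿⠒⠒⠂⠂⠂⠒⣿⠀⠀⠀⠀

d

⠀⠀⠀⠀⠀⠀⠀⠀⠀⠀⠀⠀
⠀⠀⠀⠀⠀⠀⠀⠀⠀⠀⠀⠀
⠀⠀⠀⠀⠀⠀⠀⠀⠀⠀⠀⠀
⠀⠀⠀⠀⠀⠀⠀⠀⠀⠀⠀⠀
⠀⠀⠀⠴⣿⠒⠴⠒⠒⠀⠀⠀
⠀⠀⠒⠂⠂⠒⠒⣿⣿⠀⠀⠀
⠀⠀⠒⣿⠒⠒⣾⠒⠒⠀⠀⠀
⠀⠀⠴⠂⠒⠂⣿⠒⠒⠀⠀⠀
⠿⣿⠒⠴⠒⣿⠂⣿⠿⠀⠀⠀
⠒⠒⠴⠒⠒⠒⠴⠒⠂⠀⠀⠀
⠒⠒⠒⠒⠒⠂⠒⣿⣿⠀⠀⠀
⠒⠒⠂⠂⠂⠒⣿⠀⠀⠀⠀⠀

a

⠀⠀⠀⠀⠀⠀⠀⠀⠀⠀⠀⠀
⠀⠀⠀⠀⠀⠀⠀⠀⠀⠀⠀⠀
⠀⠀⠀⠀⠀⠀⠀⠀⠀⠀⠀⠀
⠀⠀⠀⠀⠀⠀⠀⠀⠀⠀⠀⠀
⠀⠀⠀⠀⠴⣿⠒⠴⠒⠒⠀⠀
⠀⠀⠀⠒⠂⠂⠒⠒⣿⣿⠀⠀
⠀⠀⠀⠒⣿⠒⣾⣿⠒⠒⠀⠀
⠀⠀⠀⠴⠂⠒⠂⣿⠒⠒⠀⠀
⠒⠿⣿⠒⠴⠒⣿⠂⣿⠿⠀⠀
⣿⠒⠒⠴⠒⠒⠒⠴⠒⠂⠀⠀
⠒⠒⠒⠒⠒⠒⠂⠒⣿⣿⠀⠀
⣿⠒⠒⠂⠂⠂⠒⣿⠀⠀⠀⠀

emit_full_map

⠀⠀⠀⠀⠴⣿⠒⠴⠒⠒
⠀⠀⠀⠒⠂⠂⠒⠒⣿⣿
⠀⠀⠀⠒⣿⠒⣾⣿⠒⠒
⠀⠀⠀⠴⠂⠒⠂⣿⠒⠒
⠒⠿⣿⠒⠴⠒⣿⠂⣿⠿
⣿⠒⠒⠴⠒⠒⠒⠴⠒⠂
⠒⠒⠒⠒⠒⠒⠂⠒⣿⣿
⣿⠒⠒⠂⠂⠂⠒⣿⠀⠀
⠒⣿⠒⠂⠿⠂⣿⠒⠀⠀
⠂⣿⠴⠒⠂⠒⠂⣿⠀⠀

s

⠀⠀⠀⠀⠀⠀⠀⠀⠀⠀⠀⠀
⠀⠀⠀⠀⠀⠀⠀⠀⠀⠀⠀⠀
⠀⠀⠀⠀⠀⠀⠀⠀⠀⠀⠀⠀
⠀⠀⠀⠀⠴⣿⠒⠴⠒⠒⠀⠀
⠀⠀⠀⠒⠂⠂⠒⠒⣿⣿⠀⠀
⠀⠀⠀⠒⣿⠒⠒⣿⠒⠒⠀⠀
⠀⠀⠀⠴⠂⠒⣾⣿⠒⠒⠀⠀
⠒⠿⣿⠒⠴⠒⣿⠂⣿⠿⠀⠀
⣿⠒⠒⠴⠒⠒⠒⠴⠒⠂⠀⠀
⠒⠒⠒⠒⠒⠒⠂⠒⣿⣿⠀⠀
⣿⠒⠒⠂⠂⠂⠒⣿⠀⠀⠀⠀
⠒⣿⠒⠂⠿⠂⣿⠒⠀⠀⠀⠀

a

⠀⠀⠀⠀⠀⠀⠀⠀⠀⠀⠀⠀
⠀⠀⠀⠀⠀⠀⠀⠀⠀⠀⠀⠀
⠀⠀⠀⠀⠀⠀⠀⠀⠀⠀⠀⠀
⠀⠀⠀⠀⠀⠴⣿⠒⠴⠒⠒⠀
⠀⠀⠀⠀⠒⠂⠂⠒⠒⣿⣿⠀
⠀⠀⠀⠀⠒⣿⠒⠒⣿⠒⠒⠀
⠀⠀⠀⠀⠴⠂⣾⠂⣿⠒⠒⠀
⠀⠒⠿⣿⠒⠴⠒⣿⠂⣿⠿⠀
⠀⣿⠒⠒⠴⠒⠒⠒⠴⠒⠂⠀
⠀⠒⠒⠒⠒⠒⠒⠂⠒⣿⣿⠀
⠀⣿⠒⠒⠂⠂⠂⠒⣿⠀⠀⠀
⠀⠒⣿⠒⠂⠿⠂⣿⠒⠀⠀⠀

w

⠀⠀⠀⠀⠀⠀⠀⠀⠀⠀⠀⠀
⠀⠀⠀⠀⠀⠀⠀⠀⠀⠀⠀⠀
⠀⠀⠀⠀⠀⠀⠀⠀⠀⠀⠀⠀
⠀⠀⠀⠀⠀⠀⠀⠀⠀⠀⠀⠀
⠀⠀⠀⠀⠒⠴⣿⠒⠴⠒⠒⠀
⠀⠀⠀⠀⠒⠂⠂⠒⠒⣿⣿⠀
⠀⠀⠀⠀⠒⣿⣾⠒⣿⠒⠒⠀
⠀⠀⠀⠀⠴⠂⠒⠂⣿⠒⠒⠀
⠀⠒⠿⣿⠒⠴⠒⣿⠂⣿⠿⠀
⠀⣿⠒⠒⠴⠒⠒⠒⠴⠒⠂⠀
⠀⠒⠒⠒⠒⠒⠒⠂⠒⣿⣿⠀
⠀⣿⠒⠒⠂⠂⠂⠒⣿⠀⠀⠀

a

⠿⠀⠀⠀⠀⠀⠀⠀⠀⠀⠀⠀
⠿⠀⠀⠀⠀⠀⠀⠀⠀⠀⠀⠀
⠿⠀⠀⠀⠀⠀⠀⠀⠀⠀⠀⠀
⠿⠀⠀⠀⠀⠀⠀⠀⠀⠀⠀⠀
⠿⠀⠀⠀⠒⠒⠴⣿⠒⠴⠒⠒
⠿⠀⠀⠀⠒⠒⠂⠂⠒⠒⣿⣿
⠿⠀⠀⠀⣿⠒⣾⠒⠒⣿⠒⠒
⠿⠀⠀⠀⣿⠴⠂⠒⠂⣿⠒⠒
⠿⠀⠒⠿⣿⠒⠴⠒⣿⠂⣿⠿
⠿⠀⣿⠒⠒⠴⠒⠒⠒⠴⠒⠂
⠿⠀⠒⠒⠒⠒⠒⠒⠂⠒⣿⣿
⠿⠀⣿⠒⠒⠂⠂⠂⠒⣿⠀⠀

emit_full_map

⠀⠀⠒⠒⠴⣿⠒⠴⠒⠒
⠀⠀⠒⠒⠂⠂⠒⠒⣿⣿
⠀⠀⣿⠒⣾⠒⠒⣿⠒⠒
⠀⠀⣿⠴⠂⠒⠂⣿⠒⠒
⠒⠿⣿⠒⠴⠒⣿⠂⣿⠿
⣿⠒⠒⠴⠒⠒⠒⠴⠒⠂
⠒⠒⠒⠒⠒⠒⠂⠒⣿⣿
⣿⠒⠒⠂⠂⠂⠒⣿⠀⠀
⠒⣿⠒⠂⠿⠂⣿⠒⠀⠀
⠂⣿⠴⠒⠂⠒⠂⣿⠀⠀


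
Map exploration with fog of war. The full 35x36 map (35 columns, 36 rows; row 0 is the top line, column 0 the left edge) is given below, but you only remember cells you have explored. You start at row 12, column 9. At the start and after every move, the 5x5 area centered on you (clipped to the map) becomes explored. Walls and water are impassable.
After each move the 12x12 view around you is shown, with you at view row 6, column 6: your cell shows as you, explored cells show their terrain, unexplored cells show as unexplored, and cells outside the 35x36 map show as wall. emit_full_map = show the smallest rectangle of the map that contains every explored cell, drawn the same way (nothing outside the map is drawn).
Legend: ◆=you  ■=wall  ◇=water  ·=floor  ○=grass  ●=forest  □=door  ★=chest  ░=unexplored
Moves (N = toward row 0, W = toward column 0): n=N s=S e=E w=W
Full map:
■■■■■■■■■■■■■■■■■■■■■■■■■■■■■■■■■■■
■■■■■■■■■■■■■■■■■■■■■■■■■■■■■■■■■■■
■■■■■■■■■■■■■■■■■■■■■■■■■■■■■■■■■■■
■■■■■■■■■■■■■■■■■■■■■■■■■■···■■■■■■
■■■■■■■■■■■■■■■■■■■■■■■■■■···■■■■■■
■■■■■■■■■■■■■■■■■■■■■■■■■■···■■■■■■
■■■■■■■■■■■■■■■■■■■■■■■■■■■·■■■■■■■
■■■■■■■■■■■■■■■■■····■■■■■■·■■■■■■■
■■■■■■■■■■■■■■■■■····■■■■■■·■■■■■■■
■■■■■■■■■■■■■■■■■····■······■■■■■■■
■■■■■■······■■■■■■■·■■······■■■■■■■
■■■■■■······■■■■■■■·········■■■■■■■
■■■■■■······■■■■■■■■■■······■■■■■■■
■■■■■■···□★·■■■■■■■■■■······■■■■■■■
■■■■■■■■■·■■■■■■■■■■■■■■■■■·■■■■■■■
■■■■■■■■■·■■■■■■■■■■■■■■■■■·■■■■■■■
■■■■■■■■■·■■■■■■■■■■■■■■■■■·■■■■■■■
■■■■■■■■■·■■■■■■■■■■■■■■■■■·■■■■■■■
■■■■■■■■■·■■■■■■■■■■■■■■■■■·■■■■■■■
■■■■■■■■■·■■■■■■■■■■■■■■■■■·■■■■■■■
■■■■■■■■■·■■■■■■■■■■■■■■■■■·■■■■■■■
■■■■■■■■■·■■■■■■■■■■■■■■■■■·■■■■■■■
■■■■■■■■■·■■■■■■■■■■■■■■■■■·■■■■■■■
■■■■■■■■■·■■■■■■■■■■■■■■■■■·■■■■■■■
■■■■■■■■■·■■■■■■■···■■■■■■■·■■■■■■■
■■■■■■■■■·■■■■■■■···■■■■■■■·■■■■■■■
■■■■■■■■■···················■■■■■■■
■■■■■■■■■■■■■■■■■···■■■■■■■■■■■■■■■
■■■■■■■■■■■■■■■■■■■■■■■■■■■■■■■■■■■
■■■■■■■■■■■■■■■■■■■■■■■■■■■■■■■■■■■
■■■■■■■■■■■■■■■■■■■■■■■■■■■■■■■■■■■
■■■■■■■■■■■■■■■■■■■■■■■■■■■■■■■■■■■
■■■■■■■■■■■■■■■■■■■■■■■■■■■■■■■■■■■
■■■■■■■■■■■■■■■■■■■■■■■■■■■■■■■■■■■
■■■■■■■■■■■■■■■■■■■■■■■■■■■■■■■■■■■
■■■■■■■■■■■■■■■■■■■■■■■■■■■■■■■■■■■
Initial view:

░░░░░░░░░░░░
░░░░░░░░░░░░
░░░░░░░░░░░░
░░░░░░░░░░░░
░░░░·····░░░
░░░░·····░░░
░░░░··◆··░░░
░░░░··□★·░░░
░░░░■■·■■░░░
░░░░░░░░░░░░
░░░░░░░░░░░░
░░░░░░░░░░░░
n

░░░░░░░░░░░░
░░░░░░░░░░░░
░░░░░░░░░░░░
░░░░░░░░░░░░
░░░░■■■■■░░░
░░░░·····░░░
░░░░··◆··░░░
░░░░·····░░░
░░░░··□★·░░░
░░░░■■·■■░░░
░░░░░░░░░░░░
░░░░░░░░░░░░

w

░░░░░░░░░░░░
░░░░░░░░░░░░
░░░░░░░░░░░░
░░░░░░░░░░░░
░░░░■■■■■■░░
░░░░······░░
░░░░··◆···░░
░░░░······░░
░░░░···□★·░░
░░░░░■■·■■░░
░░░░░░░░░░░░
░░░░░░░░░░░░

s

░░░░░░░░░░░░
░░░░░░░░░░░░
░░░░░░░░░░░░
░░░░■■■■■■░░
░░░░······░░
░░░░······░░
░░░░··◆···░░
░░░░···□★·░░
░░░░■■■·■■░░
░░░░░░░░░░░░
░░░░░░░░░░░░
░░░░░░░░░░░░

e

░░░░░░░░░░░░
░░░░░░░░░░░░
░░░░░░░░░░░░
░░░■■■■■■░░░
░░░······░░░
░░░······░░░
░░░···◆··░░░
░░░···□★·░░░
░░░■■■·■■░░░
░░░░░░░░░░░░
░░░░░░░░░░░░
░░░░░░░░░░░░

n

░░░░░░░░░░░░
░░░░░░░░░░░░
░░░░░░░░░░░░
░░░░░░░░░░░░
░░░■■■■■■░░░
░░░······░░░
░░░···◆··░░░
░░░······░░░
░░░···□★·░░░
░░░■■■·■■░░░
░░░░░░░░░░░░
░░░░░░░░░░░░

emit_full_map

■■■■■■
······
···◆··
······
···□★·
■■■·■■

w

░░░░░░░░░░░░
░░░░░░░░░░░░
░░░░░░░░░░░░
░░░░░░░░░░░░
░░░░■■■■■■░░
░░░░······░░
░░░░··◆···░░
░░░░······░░
░░░░···□★·░░
░░░░■■■·■■░░
░░░░░░░░░░░░
░░░░░░░░░░░░

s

░░░░░░░░░░░░
░░░░░░░░░░░░
░░░░░░░░░░░░
░░░░■■■■■■░░
░░░░······░░
░░░░······░░
░░░░··◆···░░
░░░░···□★·░░
░░░░■■■·■■░░
░░░░░░░░░░░░
░░░░░░░░░░░░
░░░░░░░░░░░░

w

░░░░░░░░░░░░
░░░░░░░░░░░░
░░░░░░░░░░░░
░░░░░■■■■■■░
░░░░■······░
░░░░■······░
░░░░■·◆····░
░░░░■···□★·░
░░░░■■■■·■■░
░░░░░░░░░░░░
░░░░░░░░░░░░
░░░░░░░░░░░░

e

░░░░░░░░░░░░
░░░░░░░░░░░░
░░░░░░░░░░░░
░░░░■■■■■■░░
░░░■······░░
░░░■······░░
░░░■··◆···░░
░░░■···□★·░░
░░░■■■■·■■░░
░░░░░░░░░░░░
░░░░░░░░░░░░
░░░░░░░░░░░░

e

░░░░░░░░░░░░
░░░░░░░░░░░░
░░░░░░░░░░░░
░░░■■■■■■░░░
░░■······░░░
░░■······░░░
░░■···◆··░░░
░░■···□★·░░░
░░■■■■·■■░░░
░░░░░░░░░░░░
░░░░░░░░░░░░
░░░░░░░░░░░░

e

░░░░░░░░░░░░
░░░░░░░░░░░░
░░░░░░░░░░░░
░░■■■■■■░░░░
░■······■░░░
░■······■░░░
░■····◆·■░░░
░■···□★·■░░░
░■■■■·■■■░░░
░░░░░░░░░░░░
░░░░░░░░░░░░
░░░░░░░░░░░░

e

░░░░░░░░░░░░
░░░░░░░░░░░░
░░░░░░░░░░░░
░■■■■■■░░░░░
■······■■░░░
■······■■░░░
■·····◆■■░░░
■···□★·■■░░░
■■■■·■■■■░░░
░░░░░░░░░░░░
░░░░░░░░░░░░
░░░░░░░░░░░░

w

░░░░░░░░░░░░
░░░░░░░░░░░░
░░░░░░░░░░░░
░░■■■■■■░░░░
░■······■■░░
░■······■■░░
░■····◆·■■░░
░■···□★·■■░░
░■■■■·■■■■░░
░░░░░░░░░░░░
░░░░░░░░░░░░
░░░░░░░░░░░░

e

░░░░░░░░░░░░
░░░░░░░░░░░░
░░░░░░░░░░░░
░■■■■■■░░░░░
■······■■░░░
■······■■░░░
■·····◆■■░░░
■···□★·■■░░░
■■■■·■■■■░░░
░░░░░░░░░░░░
░░░░░░░░░░░░
░░░░░░░░░░░░

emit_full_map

░■■■■■■░░
■······■■
■······■■
■·····◆■■
■···□★·■■
■■■■·■■■■

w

░░░░░░░░░░░░
░░░░░░░░░░░░
░░░░░░░░░░░░
░░■■■■■■░░░░
░■······■■░░
░■······■■░░
░■····◆·■■░░
░■···□★·■■░░
░■■■■·■■■■░░
░░░░░░░░░░░░
░░░░░░░░░░░░
░░░░░░░░░░░░


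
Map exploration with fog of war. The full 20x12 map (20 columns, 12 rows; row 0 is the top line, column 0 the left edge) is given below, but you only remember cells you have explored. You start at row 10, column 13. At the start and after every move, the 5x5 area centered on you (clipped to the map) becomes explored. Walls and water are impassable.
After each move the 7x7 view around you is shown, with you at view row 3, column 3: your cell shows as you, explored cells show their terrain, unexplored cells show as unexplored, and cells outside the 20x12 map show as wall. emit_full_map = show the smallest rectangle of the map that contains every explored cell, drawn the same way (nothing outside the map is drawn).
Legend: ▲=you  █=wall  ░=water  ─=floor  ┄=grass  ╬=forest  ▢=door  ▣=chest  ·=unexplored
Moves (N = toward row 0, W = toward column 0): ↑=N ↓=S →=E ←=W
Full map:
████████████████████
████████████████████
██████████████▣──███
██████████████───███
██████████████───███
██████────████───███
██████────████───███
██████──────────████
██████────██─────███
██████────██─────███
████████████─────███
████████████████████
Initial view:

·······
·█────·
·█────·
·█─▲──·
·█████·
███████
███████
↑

·······
·─────·
·█────·
·█─▲──·
·█────·
·█████·
███████

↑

·······
·███──·
·─────·
·█─▲──·
·█────·
·█────·
·█████·

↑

·······
·███──·
·███──·
·──▲──·
·█────·
·█────·
·█────·

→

·······
███───·
███───·
───▲─█·
█─────·
█─────·
█────··

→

·······
██───█·
██───█·
───▲██·
─────█·
─────█·
────···

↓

██───█·
██───█·
────██·
───▲─█·
─────█·
─────█·
████···

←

███───█
███───█
─────██
█──▲──█
█─────█
█─────█
█████··

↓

███───█
─────██
█─────█
█──▲──█
█─────█
██████·
███████

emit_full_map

███───█
███───█
─────██
█─────█
█──▲──█
█─────█
██████·

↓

─────██
█─────█
█─────█
█──▲──█
██████·
███████
███████

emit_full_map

███───█
███───█
─────██
█─────█
█─────█
█──▲──█
██████·


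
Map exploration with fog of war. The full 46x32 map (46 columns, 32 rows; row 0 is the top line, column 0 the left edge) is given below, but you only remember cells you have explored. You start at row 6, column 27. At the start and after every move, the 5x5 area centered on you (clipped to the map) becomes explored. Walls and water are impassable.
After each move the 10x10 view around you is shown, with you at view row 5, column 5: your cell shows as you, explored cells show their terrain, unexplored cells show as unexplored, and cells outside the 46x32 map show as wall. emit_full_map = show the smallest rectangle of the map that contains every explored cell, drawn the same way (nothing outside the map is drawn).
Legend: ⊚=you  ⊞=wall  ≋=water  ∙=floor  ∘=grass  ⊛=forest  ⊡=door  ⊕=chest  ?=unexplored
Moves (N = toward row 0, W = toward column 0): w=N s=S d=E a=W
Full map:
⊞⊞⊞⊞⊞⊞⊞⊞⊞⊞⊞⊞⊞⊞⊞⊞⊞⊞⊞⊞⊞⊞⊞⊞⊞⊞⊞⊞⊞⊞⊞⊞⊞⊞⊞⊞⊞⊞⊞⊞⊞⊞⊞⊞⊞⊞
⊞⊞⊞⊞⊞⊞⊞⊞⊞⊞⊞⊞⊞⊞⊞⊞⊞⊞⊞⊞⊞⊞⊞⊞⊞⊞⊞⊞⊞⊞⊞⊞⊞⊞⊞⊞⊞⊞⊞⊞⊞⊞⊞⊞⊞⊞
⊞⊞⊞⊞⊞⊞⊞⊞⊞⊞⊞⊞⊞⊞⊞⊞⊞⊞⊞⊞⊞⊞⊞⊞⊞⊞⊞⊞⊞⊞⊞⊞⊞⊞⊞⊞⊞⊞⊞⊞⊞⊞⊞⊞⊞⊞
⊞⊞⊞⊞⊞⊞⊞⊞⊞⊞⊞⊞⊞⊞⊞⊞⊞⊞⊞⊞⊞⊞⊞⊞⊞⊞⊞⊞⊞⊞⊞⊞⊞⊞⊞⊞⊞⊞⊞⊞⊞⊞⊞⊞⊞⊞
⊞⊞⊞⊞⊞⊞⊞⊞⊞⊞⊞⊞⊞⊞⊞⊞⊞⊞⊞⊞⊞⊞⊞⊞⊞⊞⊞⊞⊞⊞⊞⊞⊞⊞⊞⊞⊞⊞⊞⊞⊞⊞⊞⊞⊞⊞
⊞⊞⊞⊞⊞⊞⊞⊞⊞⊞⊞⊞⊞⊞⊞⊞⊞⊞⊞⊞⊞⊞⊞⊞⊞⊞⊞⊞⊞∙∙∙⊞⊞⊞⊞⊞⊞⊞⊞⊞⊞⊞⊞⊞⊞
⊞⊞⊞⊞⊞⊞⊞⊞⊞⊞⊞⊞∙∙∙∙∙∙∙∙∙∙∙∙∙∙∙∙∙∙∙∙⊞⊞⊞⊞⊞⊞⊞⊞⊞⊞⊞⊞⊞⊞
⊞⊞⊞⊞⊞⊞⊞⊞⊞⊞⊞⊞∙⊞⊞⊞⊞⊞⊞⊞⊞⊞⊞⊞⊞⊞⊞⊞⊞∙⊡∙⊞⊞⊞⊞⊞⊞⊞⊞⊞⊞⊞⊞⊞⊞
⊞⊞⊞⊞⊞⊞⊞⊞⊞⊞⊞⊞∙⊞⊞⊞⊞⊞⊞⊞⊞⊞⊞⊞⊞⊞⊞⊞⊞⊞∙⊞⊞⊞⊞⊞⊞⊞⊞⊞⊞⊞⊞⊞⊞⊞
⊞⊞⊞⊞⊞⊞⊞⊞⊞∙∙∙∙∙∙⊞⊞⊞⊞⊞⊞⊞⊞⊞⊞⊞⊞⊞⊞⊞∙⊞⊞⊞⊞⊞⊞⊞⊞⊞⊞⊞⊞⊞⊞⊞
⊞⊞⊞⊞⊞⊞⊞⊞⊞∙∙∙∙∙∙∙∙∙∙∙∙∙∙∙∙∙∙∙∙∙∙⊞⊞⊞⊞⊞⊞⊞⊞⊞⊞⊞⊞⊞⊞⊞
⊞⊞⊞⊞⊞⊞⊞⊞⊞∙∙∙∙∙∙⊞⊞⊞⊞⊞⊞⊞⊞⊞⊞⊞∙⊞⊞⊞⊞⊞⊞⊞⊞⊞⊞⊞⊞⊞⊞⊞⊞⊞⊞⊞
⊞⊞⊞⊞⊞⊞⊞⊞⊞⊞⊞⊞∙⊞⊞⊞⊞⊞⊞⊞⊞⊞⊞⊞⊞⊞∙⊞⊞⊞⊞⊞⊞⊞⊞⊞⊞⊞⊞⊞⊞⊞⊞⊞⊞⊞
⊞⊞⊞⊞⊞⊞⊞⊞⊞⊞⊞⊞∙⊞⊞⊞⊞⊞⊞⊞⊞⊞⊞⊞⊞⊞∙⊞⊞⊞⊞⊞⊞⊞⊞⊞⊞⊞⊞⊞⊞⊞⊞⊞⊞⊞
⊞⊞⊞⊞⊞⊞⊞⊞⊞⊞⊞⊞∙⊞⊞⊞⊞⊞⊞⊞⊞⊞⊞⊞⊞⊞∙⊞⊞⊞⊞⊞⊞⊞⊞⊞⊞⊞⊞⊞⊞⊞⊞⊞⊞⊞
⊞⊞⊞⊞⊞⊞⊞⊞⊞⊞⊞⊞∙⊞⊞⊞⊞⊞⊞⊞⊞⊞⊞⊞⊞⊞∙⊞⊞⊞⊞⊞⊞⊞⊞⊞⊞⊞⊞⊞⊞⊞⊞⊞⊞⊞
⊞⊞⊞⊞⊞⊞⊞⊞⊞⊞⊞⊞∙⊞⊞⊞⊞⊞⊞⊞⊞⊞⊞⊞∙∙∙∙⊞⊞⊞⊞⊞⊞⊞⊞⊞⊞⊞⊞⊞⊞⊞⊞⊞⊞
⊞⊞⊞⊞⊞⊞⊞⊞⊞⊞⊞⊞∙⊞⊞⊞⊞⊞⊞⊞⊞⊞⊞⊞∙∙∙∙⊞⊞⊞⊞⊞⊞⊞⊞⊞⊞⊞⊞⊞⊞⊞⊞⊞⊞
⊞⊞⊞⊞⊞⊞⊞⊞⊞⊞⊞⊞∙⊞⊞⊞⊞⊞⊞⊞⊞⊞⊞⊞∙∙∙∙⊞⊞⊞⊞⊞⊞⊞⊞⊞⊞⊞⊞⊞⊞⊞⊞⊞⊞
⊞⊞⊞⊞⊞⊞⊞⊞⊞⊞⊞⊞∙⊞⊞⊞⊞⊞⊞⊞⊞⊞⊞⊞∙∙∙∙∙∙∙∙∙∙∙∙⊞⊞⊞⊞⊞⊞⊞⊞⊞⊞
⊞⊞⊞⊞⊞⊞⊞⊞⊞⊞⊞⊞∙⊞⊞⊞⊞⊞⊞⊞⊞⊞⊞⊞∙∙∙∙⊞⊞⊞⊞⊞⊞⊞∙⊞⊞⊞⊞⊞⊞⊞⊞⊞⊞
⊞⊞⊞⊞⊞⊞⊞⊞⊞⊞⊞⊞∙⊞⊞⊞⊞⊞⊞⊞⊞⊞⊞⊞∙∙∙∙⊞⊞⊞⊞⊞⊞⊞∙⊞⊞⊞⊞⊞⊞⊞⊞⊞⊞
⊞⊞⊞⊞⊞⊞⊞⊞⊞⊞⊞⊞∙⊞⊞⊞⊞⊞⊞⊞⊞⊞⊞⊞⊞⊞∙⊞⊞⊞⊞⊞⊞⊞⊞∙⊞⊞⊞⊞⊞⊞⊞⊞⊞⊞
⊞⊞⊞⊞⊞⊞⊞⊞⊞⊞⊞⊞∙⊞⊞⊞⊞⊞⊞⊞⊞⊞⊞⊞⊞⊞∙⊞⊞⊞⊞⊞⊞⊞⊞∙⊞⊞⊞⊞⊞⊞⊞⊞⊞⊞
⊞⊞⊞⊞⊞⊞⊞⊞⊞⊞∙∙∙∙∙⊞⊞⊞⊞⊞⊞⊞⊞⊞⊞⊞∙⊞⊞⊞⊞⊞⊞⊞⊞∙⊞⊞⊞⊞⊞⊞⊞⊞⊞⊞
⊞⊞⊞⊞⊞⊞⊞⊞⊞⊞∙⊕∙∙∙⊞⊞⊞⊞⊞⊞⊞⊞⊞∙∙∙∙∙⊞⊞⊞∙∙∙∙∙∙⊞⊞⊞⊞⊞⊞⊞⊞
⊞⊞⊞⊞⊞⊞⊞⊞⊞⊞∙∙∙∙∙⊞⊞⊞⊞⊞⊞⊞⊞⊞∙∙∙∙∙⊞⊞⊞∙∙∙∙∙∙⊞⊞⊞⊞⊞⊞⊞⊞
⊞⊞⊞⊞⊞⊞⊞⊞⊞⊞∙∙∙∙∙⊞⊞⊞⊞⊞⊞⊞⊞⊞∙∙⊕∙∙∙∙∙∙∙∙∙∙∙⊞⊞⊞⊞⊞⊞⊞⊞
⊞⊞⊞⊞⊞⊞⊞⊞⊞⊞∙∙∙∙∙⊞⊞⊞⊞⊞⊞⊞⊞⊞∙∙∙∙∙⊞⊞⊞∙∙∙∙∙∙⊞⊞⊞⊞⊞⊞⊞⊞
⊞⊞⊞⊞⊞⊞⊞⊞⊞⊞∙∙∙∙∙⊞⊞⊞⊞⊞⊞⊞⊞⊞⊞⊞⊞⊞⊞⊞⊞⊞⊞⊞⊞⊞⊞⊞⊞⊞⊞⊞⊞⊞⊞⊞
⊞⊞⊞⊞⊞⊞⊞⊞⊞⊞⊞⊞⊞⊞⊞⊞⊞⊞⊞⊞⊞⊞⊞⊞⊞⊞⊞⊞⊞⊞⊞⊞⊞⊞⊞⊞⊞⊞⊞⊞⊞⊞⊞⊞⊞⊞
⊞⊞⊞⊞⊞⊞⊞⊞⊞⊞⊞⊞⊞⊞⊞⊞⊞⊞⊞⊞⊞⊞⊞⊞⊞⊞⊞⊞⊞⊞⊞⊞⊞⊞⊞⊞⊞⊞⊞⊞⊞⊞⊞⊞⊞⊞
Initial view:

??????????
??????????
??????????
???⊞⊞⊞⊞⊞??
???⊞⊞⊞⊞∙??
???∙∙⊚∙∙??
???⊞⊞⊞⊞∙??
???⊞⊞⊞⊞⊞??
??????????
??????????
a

??????????
??????????
??????????
???⊞⊞⊞⊞⊞⊞?
???⊞⊞⊞⊞⊞∙?
???∙∙⊚∙∙∙?
???⊞⊞⊞⊞⊞∙?
???⊞⊞⊞⊞⊞⊞?
??????????
??????????

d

??????????
??????????
??????????
??⊞⊞⊞⊞⊞⊞??
??⊞⊞⊞⊞⊞∙??
??∙∙∙⊚∙∙??
??⊞⊞⊞⊞⊞∙??
??⊞⊞⊞⊞⊞⊞??
??????????
??????????

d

??????????
??????????
??????????
?⊞⊞⊞⊞⊞⊞⊞??
?⊞⊞⊞⊞⊞∙∙??
?∙∙∙∙⊚∙∙??
?⊞⊞⊞⊞⊞∙⊡??
?⊞⊞⊞⊞⊞⊞∙??
??????????
??????????

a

??????????
??????????
??????????
??⊞⊞⊞⊞⊞⊞⊞?
??⊞⊞⊞⊞⊞∙∙?
??∙∙∙⊚∙∙∙?
??⊞⊞⊞⊞⊞∙⊡?
??⊞⊞⊞⊞⊞⊞∙?
??????????
??????????

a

??????????
??????????
??????????
???⊞⊞⊞⊞⊞⊞⊞
???⊞⊞⊞⊞⊞∙∙
???∙∙⊚∙∙∙∙
???⊞⊞⊞⊞⊞∙⊡
???⊞⊞⊞⊞⊞⊞∙
??????????
??????????

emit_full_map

⊞⊞⊞⊞⊞⊞⊞
⊞⊞⊞⊞⊞∙∙
∙∙⊚∙∙∙∙
⊞⊞⊞⊞⊞∙⊡
⊞⊞⊞⊞⊞⊞∙

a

??????????
??????????
??????????
???⊞⊞⊞⊞⊞⊞⊞
???⊞⊞⊞⊞⊞⊞∙
???∙∙⊚∙∙∙∙
???⊞⊞⊞⊞⊞⊞∙
???⊞⊞⊞⊞⊞⊞⊞
??????????
??????????

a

??????????
??????????
??????????
???⊞⊞⊞⊞⊞⊞⊞
???⊞⊞⊞⊞⊞⊞⊞
???∙∙⊚∙∙∙∙
???⊞⊞⊞⊞⊞⊞⊞
???⊞⊞⊞⊞⊞⊞⊞
??????????
??????????

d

??????????
??????????
??????????
??⊞⊞⊞⊞⊞⊞⊞⊞
??⊞⊞⊞⊞⊞⊞⊞∙
??∙∙∙⊚∙∙∙∙
??⊞⊞⊞⊞⊞⊞⊞∙
??⊞⊞⊞⊞⊞⊞⊞⊞
??????????
??????????

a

??????????
??????????
??????????
???⊞⊞⊞⊞⊞⊞⊞
???⊞⊞⊞⊞⊞⊞⊞
???∙∙⊚∙∙∙∙
???⊞⊞⊞⊞⊞⊞⊞
???⊞⊞⊞⊞⊞⊞⊞
??????????
??????????


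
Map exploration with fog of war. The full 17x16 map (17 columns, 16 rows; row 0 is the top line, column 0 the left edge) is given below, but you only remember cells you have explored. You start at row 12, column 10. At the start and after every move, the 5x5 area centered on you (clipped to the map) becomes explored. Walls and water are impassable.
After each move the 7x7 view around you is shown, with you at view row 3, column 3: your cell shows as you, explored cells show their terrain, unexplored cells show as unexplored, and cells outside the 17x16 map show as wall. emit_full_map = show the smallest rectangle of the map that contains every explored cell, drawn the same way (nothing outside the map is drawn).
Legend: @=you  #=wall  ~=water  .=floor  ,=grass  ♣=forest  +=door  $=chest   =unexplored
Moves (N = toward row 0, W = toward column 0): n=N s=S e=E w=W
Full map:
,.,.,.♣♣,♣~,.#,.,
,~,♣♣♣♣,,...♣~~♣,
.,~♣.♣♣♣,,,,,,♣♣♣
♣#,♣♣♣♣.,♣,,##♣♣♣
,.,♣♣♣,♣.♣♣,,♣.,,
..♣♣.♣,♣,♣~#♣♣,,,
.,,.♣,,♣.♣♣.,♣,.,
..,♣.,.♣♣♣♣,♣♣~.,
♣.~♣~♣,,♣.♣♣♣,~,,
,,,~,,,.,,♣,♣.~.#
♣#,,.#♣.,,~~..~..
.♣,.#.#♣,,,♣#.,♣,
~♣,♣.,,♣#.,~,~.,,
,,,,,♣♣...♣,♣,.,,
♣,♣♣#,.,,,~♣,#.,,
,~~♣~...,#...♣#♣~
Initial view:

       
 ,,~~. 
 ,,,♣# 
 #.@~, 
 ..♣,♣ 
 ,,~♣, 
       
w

       
 .,,~~.
 ♣,,,♣#
 ♣#@,~,
 ...♣,♣
 ,,,~♣,
       

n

       
 .,,♣, 
 .,,~~.
 ♣,@,♣#
 ♣#.,~,
 ...♣,♣
 ,,,~♣,

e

       
.,,♣,♣ 
.,,~~. 
♣,,@♣# 
♣#.,~, 
...♣,♣ 
,,,~♣, 

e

       
,,♣,♣. 
,,~~.. 
,,,@#. 
#.,~,~ 
..♣,♣, 
,,~♣,  

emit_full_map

.,,♣,♣.
.,,~~..
♣,,,@#.
♣#.,~,~
...♣,♣,
,,,~♣, 

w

       
.,,♣,♣.
.,,~~..
♣,,@♣#.
♣#.,~,~
...♣,♣,
,,,~♣, 

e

       
,,♣,♣. 
,,~~.. 
,,,@#. 
#.,~,~ 
..♣,♣, 
,,~♣,  

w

       
.,,♣,♣.
.,,~~..
♣,,@♣#.
♣#.,~,~
...♣,♣,
,,,~♣, 

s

.,,♣,♣.
.,,~~..
♣,,,♣#.
♣#.@~,~
...♣,♣,
,,,~♣, 
       

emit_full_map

.,,♣,♣.
.,,~~..
♣,,,♣#.
♣#.@~,~
...♣,♣,
,,,~♣, 


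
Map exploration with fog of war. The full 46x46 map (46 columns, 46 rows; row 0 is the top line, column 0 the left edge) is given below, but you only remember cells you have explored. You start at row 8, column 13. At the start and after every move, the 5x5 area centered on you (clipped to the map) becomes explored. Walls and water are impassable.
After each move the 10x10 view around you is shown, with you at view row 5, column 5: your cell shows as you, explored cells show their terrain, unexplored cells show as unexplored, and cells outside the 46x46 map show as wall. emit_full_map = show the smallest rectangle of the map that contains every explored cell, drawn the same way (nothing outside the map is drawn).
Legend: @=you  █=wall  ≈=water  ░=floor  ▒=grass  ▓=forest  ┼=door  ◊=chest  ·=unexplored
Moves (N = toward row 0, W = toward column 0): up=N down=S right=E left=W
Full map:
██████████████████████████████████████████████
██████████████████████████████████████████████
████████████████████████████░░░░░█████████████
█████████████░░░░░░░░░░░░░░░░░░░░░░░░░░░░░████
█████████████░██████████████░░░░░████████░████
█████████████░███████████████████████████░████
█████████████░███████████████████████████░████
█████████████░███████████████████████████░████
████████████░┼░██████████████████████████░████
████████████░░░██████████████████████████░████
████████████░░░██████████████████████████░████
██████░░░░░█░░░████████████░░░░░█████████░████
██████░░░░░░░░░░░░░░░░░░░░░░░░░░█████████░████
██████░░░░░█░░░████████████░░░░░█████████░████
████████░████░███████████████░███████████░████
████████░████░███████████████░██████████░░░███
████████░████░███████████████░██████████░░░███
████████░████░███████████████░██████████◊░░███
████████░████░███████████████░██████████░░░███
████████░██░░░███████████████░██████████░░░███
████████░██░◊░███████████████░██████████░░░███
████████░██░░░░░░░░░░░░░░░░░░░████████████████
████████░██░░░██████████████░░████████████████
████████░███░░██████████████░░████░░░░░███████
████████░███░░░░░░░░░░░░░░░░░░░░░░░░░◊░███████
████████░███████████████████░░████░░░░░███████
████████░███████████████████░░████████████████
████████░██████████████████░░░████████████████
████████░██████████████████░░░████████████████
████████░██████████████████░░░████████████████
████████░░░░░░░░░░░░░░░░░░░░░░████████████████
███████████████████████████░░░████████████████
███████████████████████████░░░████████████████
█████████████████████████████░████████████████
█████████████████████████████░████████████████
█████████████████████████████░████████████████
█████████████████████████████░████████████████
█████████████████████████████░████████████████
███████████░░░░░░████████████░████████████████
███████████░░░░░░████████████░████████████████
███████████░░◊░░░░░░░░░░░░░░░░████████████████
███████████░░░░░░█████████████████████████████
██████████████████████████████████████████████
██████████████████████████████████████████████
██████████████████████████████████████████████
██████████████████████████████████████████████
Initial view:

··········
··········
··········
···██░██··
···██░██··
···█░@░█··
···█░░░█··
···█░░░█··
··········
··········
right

··········
··········
··········
··██░███··
··██░███··
··█░┼@██··
··█░░░██··
··█░░░██··
··········
··········

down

··········
··········
··██░███··
··██░███··
··█░┼░██··
··█░░@██··
··█░░░██··
···░░░██··
··········
··········

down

··········
··██░███··
··██░███··
··█░┼░██··
··█░░░██··
··█░░@██··
···░░░██··
···░░░░░··
··········
··········

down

··██░███··
··██░███··
··█░┼░██··
··█░░░██··
··█░░░██··
···░░@██··
···░░░░░··
···░░░██··
··········
··········

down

··██░███··
··█░┼░██··
··█░░░██··
··█░░░██··
···░░░██··
···░░@░░··
···░░░██··
···█░███··
··········
··········

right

·██░███···
·█░┼░██···
·█░░░██···
·█░░░███··
··░░░███··
··░░░@░░··
··░░░███··
··█░████··
··········
··········

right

██░███····
█░┼░██····
█░░░██····
█░░░████··
·░░░████··
·░░░░@░░··
·░░░████··
·█░█████··
··········
··········

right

█░███·····
░┼░██·····
░░░██·····
░░░█████··
░░░█████··
░░░░░@░░··
░░░█████··
█░██████··
··········
··········

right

░███······
┼░██······
░░██······
░░██████··
░░██████··
░░░░░@░░··
░░██████··
░███████··
··········
··········

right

███·······
░██·······
░██·······
░███████··
░███████··
░░░░░@░░··
░███████··
████████··
··········
··········

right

██········
██········
██········
████████··
████████··
░░░░░@░░··
████████··
████████··
··········
··········

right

█·········
█·········
█·········
████████··
████████··
░░░░░@░░··
████████··
████████··
··········
··········

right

··········
··········
··········
████████··
████████··
░░░░░@░░··
████████··
████████··
··········
··········

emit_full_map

██░███········
██░███········
█░┼░██········
█░░░██········
█░░░██████████
·░░░██████████
·░░░░░░░░░░@░░
·░░░██████████
·█░███████████

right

··········
··········
··········
████████··
████████··
░░░░░@░░··
████████··
████████··
··········
··········

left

··········
··········
··········
█████████·
█████████·
░░░░░@░░░·
█████████·
█████████·
··········
··········
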